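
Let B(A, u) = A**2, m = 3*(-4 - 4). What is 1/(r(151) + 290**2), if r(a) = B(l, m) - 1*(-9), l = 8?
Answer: 1/84173 ≈ 1.1880e-5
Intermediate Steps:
m = -24 (m = 3*(-8) = -24)
r(a) = 73 (r(a) = 8**2 - 1*(-9) = 64 + 9 = 73)
1/(r(151) + 290**2) = 1/(73 + 290**2) = 1/(73 + 84100) = 1/84173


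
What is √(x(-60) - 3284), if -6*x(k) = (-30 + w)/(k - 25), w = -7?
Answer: I*√854187270/510 ≈ 57.307*I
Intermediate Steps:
x(k) = 37/(6*(-25 + k)) (x(k) = -(-30 - 7)/(6*(k - 25)) = -(-37)/(6*(-25 + k)) = 37/(6*(-25 + k)))
√(x(-60) - 3284) = √(37/(6*(-25 - 60)) - 3284) = √((37/6)/(-85) - 3284) = √((37/6)*(-1/85) - 3284) = √(-37/510 - 3284) = √(-1674877/510) = I*√854187270/510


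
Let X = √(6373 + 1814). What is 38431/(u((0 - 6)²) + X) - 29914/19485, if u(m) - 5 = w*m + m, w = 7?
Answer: 217083433187/1513244070 - 38431*√8187/77662 ≈ 98.681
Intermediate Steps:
X = √8187 ≈ 90.482
u(m) = 5 + 8*m (u(m) = 5 + (7*m + m) = 5 + 8*m)
38431/(u((0 - 6)²) + X) - 29914/19485 = 38431/((5 + 8*(0 - 6)²) + √8187) - 29914/19485 = 38431/((5 + 8*(-6)²) + √8187) - 29914*1/19485 = 38431/((5 + 8*36) + √8187) - 29914/19485 = 38431/((5 + 288) + √8187) - 29914/19485 = 38431/(293 + √8187) - 29914/19485 = -29914/19485 + 38431/(293 + √8187)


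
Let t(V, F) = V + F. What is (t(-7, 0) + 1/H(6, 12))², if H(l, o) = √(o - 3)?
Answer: 400/9 ≈ 44.444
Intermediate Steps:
H(l, o) = √(-3 + o)
t(V, F) = F + V
(t(-7, 0) + 1/H(6, 12))² = ((0 - 7) + 1/(√(-3 + 12)))² = (-7 + 1/(√9))² = (-7 + 1/3)² = (-7 + ⅓)² = (-20/3)² = 400/9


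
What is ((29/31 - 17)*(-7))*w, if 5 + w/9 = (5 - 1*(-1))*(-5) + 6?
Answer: -909846/31 ≈ -29350.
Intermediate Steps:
w = -261 (w = -45 + 9*((5 - 1*(-1))*(-5) + 6) = -45 + 9*((5 + 1)*(-5) + 6) = -45 + 9*(6*(-5) + 6) = -45 + 9*(-30 + 6) = -45 + 9*(-24) = -45 - 216 = -261)
((29/31 - 17)*(-7))*w = ((29/31 - 17)*(-7))*(-261) = -498/31*(-7)*(-261) = (3486/31)*(-261) = -909846/31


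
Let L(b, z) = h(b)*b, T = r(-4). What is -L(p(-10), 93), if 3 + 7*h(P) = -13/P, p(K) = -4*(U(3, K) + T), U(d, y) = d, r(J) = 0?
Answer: -23/7 ≈ -3.2857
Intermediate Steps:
T = 0
p(K) = -12 (p(K) = -4*(3 + 0) = -4*3 = -12)
h(P) = -3/7 - 13/(7*P) (h(P) = -3/7 + (-13/P)/7 = -3/7 - 13/(7*P))
L(b, z) = -13/7 - 3*b/7 (L(b, z) = ((-13 - 3*b)/(7*b))*b = -13/7 - 3*b/7)
-L(p(-10), 93) = -(-13/7 - 3/7*(-12)) = -(-13/7 + 36/7) = -1*23/7 = -23/7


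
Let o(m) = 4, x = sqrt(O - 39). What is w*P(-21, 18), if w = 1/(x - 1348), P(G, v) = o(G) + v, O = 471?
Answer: -337/20644 - 3*sqrt(3)/20644 ≈ -0.016576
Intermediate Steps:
x = 12*sqrt(3) (x = sqrt(471 - 39) = sqrt(432) = 12*sqrt(3) ≈ 20.785)
P(G, v) = 4 + v
w = 1/(-1348 + 12*sqrt(3)) (w = 1/(12*sqrt(3) - 1348) = 1/(-1348 + 12*sqrt(3)) ≈ -0.00075346)
w*P(-21, 18) = (-337/454168 - 3*sqrt(3)/454168)*(4 + 18) = (-337/454168 - 3*sqrt(3)/454168)*22 = -337/20644 - 3*sqrt(3)/20644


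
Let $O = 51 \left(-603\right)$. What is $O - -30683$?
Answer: $-70$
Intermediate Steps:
$O = -30753$
$O - -30683 = -30753 - -30683 = -30753 + 30683 = -70$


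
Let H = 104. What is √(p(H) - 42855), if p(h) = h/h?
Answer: I*√42854 ≈ 207.01*I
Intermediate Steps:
p(h) = 1
√(p(H) - 42855) = √(1 - 42855) = √(-42854) = I*√42854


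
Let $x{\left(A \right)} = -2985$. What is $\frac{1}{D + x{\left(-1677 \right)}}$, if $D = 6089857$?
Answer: $\frac{1}{6086872} \approx 1.6429 \cdot 10^{-7}$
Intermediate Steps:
$\frac{1}{D + x{\left(-1677 \right)}} = \frac{1}{6089857 - 2985} = \frac{1}{6086872}$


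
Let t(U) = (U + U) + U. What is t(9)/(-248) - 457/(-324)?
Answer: 26147/20088 ≈ 1.3016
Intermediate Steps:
t(U) = 3*U (t(U) = 2*U + U = 3*U)
t(9)/(-248) - 457/(-324) = (3*9)/(-248) - 457/(-324) = 27*(-1/248) - 457*(-1/324) = -27/248 + 457/324 = 26147/20088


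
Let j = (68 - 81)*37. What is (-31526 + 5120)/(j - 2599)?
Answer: 13203/1540 ≈ 8.5734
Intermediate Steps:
j = -481 (j = -13*37 = -481)
(-31526 + 5120)/(j - 2599) = (-31526 + 5120)/(-481 - 2599) = -26406/(-3080) = -26406*(-1/3080) = 13203/1540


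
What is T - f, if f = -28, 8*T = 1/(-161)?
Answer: 36063/1288 ≈ 27.999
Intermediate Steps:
T = -1/1288 (T = (1/8)/(-161) = (1/8)*(-1/161) = -1/1288 ≈ -0.00077640)
T - f = -1/1288 - 1*(-28) = -1/1288 + 28 = 36063/1288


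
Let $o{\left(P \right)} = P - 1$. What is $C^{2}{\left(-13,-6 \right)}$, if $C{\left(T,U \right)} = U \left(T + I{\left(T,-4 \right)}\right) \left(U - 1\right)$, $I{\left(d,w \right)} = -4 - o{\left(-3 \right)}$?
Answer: $298116$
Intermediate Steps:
$o{\left(P \right)} = -1 + P$ ($o{\left(P \right)} = P - 1 = -1 + P$)
$I{\left(d,w \right)} = 0$ ($I{\left(d,w \right)} = -4 - \left(-1 - 3\right) = -4 - -4 = -4 + 4 = 0$)
$C{\left(T,U \right)} = T U \left(-1 + U\right)$ ($C{\left(T,U \right)} = U \left(T + 0\right) \left(U - 1\right) = U T \left(-1 + U\right) = T U \left(-1 + U\right)$)
$C^{2}{\left(-13,-6 \right)} = \left(\left(-13\right) \left(-6\right) \left(-1 - 6\right)\right)^{2} = \left(\left(-13\right) \left(-6\right) \left(-7\right)\right)^{2} = \left(-546\right)^{2} = 298116$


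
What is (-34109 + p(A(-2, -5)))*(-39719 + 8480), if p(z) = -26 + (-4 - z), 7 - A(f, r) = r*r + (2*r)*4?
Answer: 1067155479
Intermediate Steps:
A(f, r) = 7 - r**2 - 8*r (A(f, r) = 7 - (r*r + (2*r)*4) = 7 - (r**2 + 8*r) = 7 + (-r**2 - 8*r) = 7 - r**2 - 8*r)
p(z) = -30 - z
(-34109 + p(A(-2, -5)))*(-39719 + 8480) = (-34109 + (-30 - (7 - 1*(-5)**2 - 8*(-5))))*(-39719 + 8480) = (-34109 + (-30 - (7 - 1*25 + 40)))*(-31239) = (-34109 + (-30 - (7 - 25 + 40)))*(-31239) = (-34109 + (-30 - 1*22))*(-31239) = (-34109 + (-30 - 22))*(-31239) = (-34109 - 52)*(-31239) = -34161*(-31239) = 1067155479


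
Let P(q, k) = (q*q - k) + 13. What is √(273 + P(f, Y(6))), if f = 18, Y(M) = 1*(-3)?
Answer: √613 ≈ 24.759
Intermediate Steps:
Y(M) = -3
P(q, k) = 13 + q² - k (P(q, k) = (q² - k) + 13 = 13 + q² - k)
√(273 + P(f, Y(6))) = √(273 + (13 + 18² - 1*(-3))) = √(273 + (13 + 324 + 3)) = √(273 + 340) = √613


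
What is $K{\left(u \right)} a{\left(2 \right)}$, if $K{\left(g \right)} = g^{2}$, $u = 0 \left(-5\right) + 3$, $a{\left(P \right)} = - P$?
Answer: $-18$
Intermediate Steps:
$u = 3$ ($u = 0 + 3 = 3$)
$K{\left(u \right)} a{\left(2 \right)} = 3^{2} \left(\left(-1\right) 2\right) = 9 \left(-2\right) = -18$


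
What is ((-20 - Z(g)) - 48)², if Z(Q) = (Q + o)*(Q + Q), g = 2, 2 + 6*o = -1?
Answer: 5476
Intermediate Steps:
o = -½ (o = -⅓ + (⅙)*(-1) = -⅓ - ⅙ = -½ ≈ -0.50000)
Z(Q) = 2*Q*(-½ + Q) (Z(Q) = (Q - ½)*(Q + Q) = (-½ + Q)*(2*Q) = 2*Q*(-½ + Q))
((-20 - Z(g)) - 48)² = ((-20 - 2*(-1 + 2*2)) - 48)² = ((-20 - 2*(-1 + 4)) - 48)² = ((-20 - 2*3) - 48)² = ((-20 - 1*6) - 48)² = ((-20 - 6) - 48)² = (-26 - 48)² = (-74)² = 5476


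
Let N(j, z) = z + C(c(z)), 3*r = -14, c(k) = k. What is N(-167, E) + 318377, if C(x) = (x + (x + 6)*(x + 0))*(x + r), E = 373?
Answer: 157578950/3 ≈ 5.2526e+7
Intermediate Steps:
r = -14/3 (r = (1/3)*(-14) = -14/3 ≈ -4.6667)
C(x) = (-14/3 + x)*(x + x*(6 + x)) (C(x) = (x + (x + 6)*(x + 0))*(x - 14/3) = (x + (6 + x)*x)*(-14/3 + x) = (x + x*(6 + x))*(-14/3 + x) = (-14/3 + x)*(x + x*(6 + x)))
N(j, z) = z + z*(-98 + 3*z**2 + 7*z)/3
N(-167, E) + 318377 = (1/3)*373*(-95 + 3*373**2 + 7*373) + 318377 = (1/3)*373*(-95 + 3*139129 + 2611) + 318377 = (1/3)*373*(-95 + 417387 + 2611) + 318377 = (1/3)*373*419903 + 318377 = 156623819/3 + 318377 = 157578950/3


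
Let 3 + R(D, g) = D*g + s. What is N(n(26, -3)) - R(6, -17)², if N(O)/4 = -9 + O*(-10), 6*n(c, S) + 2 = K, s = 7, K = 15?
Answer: -29180/3 ≈ -9726.7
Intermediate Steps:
n(c, S) = 13/6 (n(c, S) = -⅓ + (⅙)*15 = -⅓ + 5/2 = 13/6)
R(D, g) = 4 + D*g (R(D, g) = -3 + (D*g + 7) = -3 + (7 + D*g) = 4 + D*g)
N(O) = -36 - 40*O (N(O) = 4*(-9 + O*(-10)) = 4*(-9 - 10*O) = -36 - 40*O)
N(n(26, -3)) - R(6, -17)² = (-36 - 40*13/6) - (4 + 6*(-17))² = (-36 - 260/3) - (4 - 102)² = -368/3 - 1*(-98)² = -368/3 - 1*9604 = -368/3 - 9604 = -29180/3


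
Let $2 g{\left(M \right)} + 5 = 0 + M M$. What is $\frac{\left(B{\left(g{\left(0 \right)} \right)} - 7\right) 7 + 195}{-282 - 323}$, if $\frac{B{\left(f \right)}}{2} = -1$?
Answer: $- \frac{12}{55} \approx -0.21818$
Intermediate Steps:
$g{\left(M \right)} = - \frac{5}{2} + \frac{M^{2}}{2}$ ($g{\left(M \right)} = - \frac{5}{2} + \frac{0 + M M}{2} = - \frac{5}{2} + \frac{0 + M^{2}}{2} = - \frac{5}{2} + \frac{M^{2}}{2}$)
$B{\left(f \right)} = -2$ ($B{\left(f \right)} = 2 \left(-1\right) = -2$)
$\frac{\left(B{\left(g{\left(0 \right)} \right)} - 7\right) 7 + 195}{-282 - 323} = \frac{\left(-2 - 7\right) 7 + 195}{-282 - 323} = \frac{\left(-9\right) 7 + 195}{-605} = \left(-63 + 195\right) \left(- \frac{1}{605}\right) = 132 \left(- \frac{1}{605}\right) = - \frac{12}{55}$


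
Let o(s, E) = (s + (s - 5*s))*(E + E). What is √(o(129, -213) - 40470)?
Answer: 2*√31098 ≈ 352.69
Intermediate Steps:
o(s, E) = -6*E*s (o(s, E) = (s - 4*s)*(2*E) = (-3*s)*(2*E) = -6*E*s)
√(o(129, -213) - 40470) = √(-6*(-213)*129 - 40470) = √(164862 - 40470) = √124392 = 2*√31098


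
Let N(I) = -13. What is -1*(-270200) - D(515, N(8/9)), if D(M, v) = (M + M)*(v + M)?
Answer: -246860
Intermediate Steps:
D(M, v) = 2*M*(M + v) (D(M, v) = (2*M)*(M + v) = 2*M*(M + v))
-1*(-270200) - D(515, N(8/9)) = -1*(-270200) - 2*515*(515 - 13) = 270200 - 2*515*502 = 270200 - 1*517060 = 270200 - 517060 = -246860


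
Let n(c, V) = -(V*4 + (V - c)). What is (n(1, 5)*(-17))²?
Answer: 166464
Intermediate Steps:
n(c, V) = c - 5*V (n(c, V) = -(4*V + (V - c)) = -(-c + 5*V) = c - 5*V)
(n(1, 5)*(-17))² = ((1 - 5*5)*(-17))² = ((1 - 25)*(-17))² = (-24*(-17))² = 408² = 166464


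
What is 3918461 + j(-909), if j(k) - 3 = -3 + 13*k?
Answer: 3906644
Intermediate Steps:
j(k) = 13*k (j(k) = 3 + (-3 + 13*k) = 13*k)
3918461 + j(-909) = 3918461 + 13*(-909) = 3918461 - 11817 = 3906644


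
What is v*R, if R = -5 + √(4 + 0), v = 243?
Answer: -729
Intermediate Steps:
R = -3 (R = -5 + √4 = -5 + 2 = -3)
v*R = 243*(-3) = -729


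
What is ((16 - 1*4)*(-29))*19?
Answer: -6612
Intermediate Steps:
((16 - 1*4)*(-29))*19 = ((16 - 4)*(-29))*19 = (12*(-29))*19 = -348*19 = -6612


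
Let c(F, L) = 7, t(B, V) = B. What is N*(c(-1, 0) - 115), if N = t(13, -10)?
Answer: -1404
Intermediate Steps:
N = 13
N*(c(-1, 0) - 115) = 13*(7 - 115) = 13*(-108) = -1404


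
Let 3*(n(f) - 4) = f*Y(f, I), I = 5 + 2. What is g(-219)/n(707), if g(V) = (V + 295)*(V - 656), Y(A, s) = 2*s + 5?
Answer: -39900/2689 ≈ -14.838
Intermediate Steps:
I = 7
Y(A, s) = 5 + 2*s
n(f) = 4 + 19*f/3 (n(f) = 4 + (f*(5 + 2*7))/3 = 4 + (f*(5 + 14))/3 = 4 + (f*19)/3 = 4 + (19*f)/3 = 4 + 19*f/3)
g(V) = (-656 + V)*(295 + V) (g(V) = (295 + V)*(-656 + V) = (-656 + V)*(295 + V))
g(-219)/n(707) = (-193520 + (-219)² - 361*(-219))/(4 + (19/3)*707) = (-193520 + 47961 + 79059)/(4 + 13433/3) = -66500/13445/3 = -66500*3/13445 = -39900/2689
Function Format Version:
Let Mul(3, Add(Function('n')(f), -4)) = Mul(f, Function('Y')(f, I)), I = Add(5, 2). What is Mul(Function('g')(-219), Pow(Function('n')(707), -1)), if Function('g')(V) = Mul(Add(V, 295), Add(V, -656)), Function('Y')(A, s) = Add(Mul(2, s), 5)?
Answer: Rational(-39900, 2689) ≈ -14.838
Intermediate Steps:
I = 7
Function('Y')(A, s) = Add(5, Mul(2, s))
Function('n')(f) = Add(4, Mul(Rational(19, 3), f)) (Function('n')(f) = Add(4, Mul(Rational(1, 3), Mul(f, Add(5, Mul(2, 7))))) = Add(4, Mul(Rational(1, 3), Mul(f, Add(5, 14)))) = Add(4, Mul(Rational(1, 3), Mul(f, 19))) = Add(4, Mul(Rational(1, 3), Mul(19, f))) = Add(4, Mul(Rational(19, 3), f)))
Function('g')(V) = Mul(Add(-656, V), Add(295, V)) (Function('g')(V) = Mul(Add(295, V), Add(-656, V)) = Mul(Add(-656, V), Add(295, V)))
Mul(Function('g')(-219), Pow(Function('n')(707), -1)) = Mul(Add(-193520, Pow(-219, 2), Mul(-361, -219)), Pow(Add(4, Mul(Rational(19, 3), 707)), -1)) = Mul(Add(-193520, 47961, 79059), Pow(Add(4, Rational(13433, 3)), -1)) = Mul(-66500, Pow(Rational(13445, 3), -1)) = Mul(-66500, Rational(3, 13445)) = Rational(-39900, 2689)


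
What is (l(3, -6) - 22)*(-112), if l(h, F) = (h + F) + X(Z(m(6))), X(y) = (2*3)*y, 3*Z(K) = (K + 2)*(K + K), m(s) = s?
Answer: -18704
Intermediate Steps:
Z(K) = 2*K*(2 + K)/3 (Z(K) = ((K + 2)*(K + K))/3 = ((2 + K)*(2*K))/3 = (2*K*(2 + K))/3 = 2*K*(2 + K)/3)
X(y) = 6*y
l(h, F) = 192 + F + h (l(h, F) = (h + F) + 6*((⅔)*6*(2 + 6)) = (F + h) + 6*((⅔)*6*8) = (F + h) + 6*32 = (F + h) + 192 = 192 + F + h)
(l(3, -6) - 22)*(-112) = ((192 - 6 + 3) - 22)*(-112) = (189 - 22)*(-112) = 167*(-112) = -18704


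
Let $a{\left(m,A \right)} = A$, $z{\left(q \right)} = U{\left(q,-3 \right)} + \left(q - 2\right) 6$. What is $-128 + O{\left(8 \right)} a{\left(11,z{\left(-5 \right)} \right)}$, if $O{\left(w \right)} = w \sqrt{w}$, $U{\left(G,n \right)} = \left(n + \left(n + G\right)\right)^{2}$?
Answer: $-128 + 1264 \sqrt{2} \approx 1659.6$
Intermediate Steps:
$U{\left(G,n \right)} = \left(G + 2 n\right)^{2}$ ($U{\left(G,n \right)} = \left(n + \left(G + n\right)\right)^{2} = \left(G + 2 n\right)^{2}$)
$z{\left(q \right)} = -12 + \left(-6 + q\right)^{2} + 6 q$ ($z{\left(q \right)} = \left(q + 2 \left(-3\right)\right)^{2} + \left(q - 2\right) 6 = \left(q - 6\right)^{2} + \left(q - 2\right) 6 = \left(-6 + q\right)^{2} + \left(-2 + q\right) 6 = \left(-6 + q\right)^{2} + \left(-12 + 6 q\right) = -12 + \left(-6 + q\right)^{2} + 6 q$)
$O{\left(w \right)} = w^{\frac{3}{2}}$
$-128 + O{\left(8 \right)} a{\left(11,z{\left(-5 \right)} \right)} = -128 + 8^{\frac{3}{2}} \left(24 + \left(-5\right)^{2} - -30\right) = -128 + 16 \sqrt{2} \left(24 + 25 + 30\right) = -128 + 16 \sqrt{2} \cdot 79 = -128 + 1264 \sqrt{2}$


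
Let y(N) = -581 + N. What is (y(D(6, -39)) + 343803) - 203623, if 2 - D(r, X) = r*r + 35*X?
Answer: 140930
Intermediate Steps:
D(r, X) = 2 - r² - 35*X (D(r, X) = 2 - (r*r + 35*X) = 2 - (r² + 35*X) = 2 + (-r² - 35*X) = 2 - r² - 35*X)
(y(D(6, -39)) + 343803) - 203623 = ((-581 + (2 - 1*6² - 35*(-39))) + 343803) - 203623 = ((-581 + (2 - 1*36 + 1365)) + 343803) - 203623 = ((-581 + (2 - 36 + 1365)) + 343803) - 203623 = ((-581 + 1331) + 343803) - 203623 = (750 + 343803) - 203623 = 344553 - 203623 = 140930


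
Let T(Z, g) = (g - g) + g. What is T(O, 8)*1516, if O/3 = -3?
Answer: 12128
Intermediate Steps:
O = -9 (O = 3*(-3) = -9)
T(Z, g) = g (T(Z, g) = 0 + g = g)
T(O, 8)*1516 = 8*1516 = 12128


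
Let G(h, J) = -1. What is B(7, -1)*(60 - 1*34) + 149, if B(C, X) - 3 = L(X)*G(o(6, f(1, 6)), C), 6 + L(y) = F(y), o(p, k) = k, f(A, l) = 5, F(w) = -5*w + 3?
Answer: 175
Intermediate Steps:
F(w) = 3 - 5*w
L(y) = -3 - 5*y (L(y) = -6 + (3 - 5*y) = -3 - 5*y)
B(C, X) = 6 + 5*X (B(C, X) = 3 + (-3 - 5*X)*(-1) = 3 + (3 + 5*X) = 6 + 5*X)
B(7, -1)*(60 - 1*34) + 149 = (6 + 5*(-1))*(60 - 1*34) + 149 = (6 - 5)*(60 - 34) + 149 = 1*26 + 149 = 26 + 149 = 175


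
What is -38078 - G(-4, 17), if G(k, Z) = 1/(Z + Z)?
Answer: -1294653/34 ≈ -38078.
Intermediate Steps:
G(k, Z) = 1/(2*Z)
-38078 - G(-4, 17) = -38078 - 1/(2*17) = -38078 - 1*1/34 = -38078 - 1/34 = -1294653/34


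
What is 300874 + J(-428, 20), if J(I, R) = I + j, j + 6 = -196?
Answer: 300244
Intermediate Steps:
j = -202 (j = -6 - 196 = -202)
J(I, R) = -202 + I (J(I, R) = I - 202 = -202 + I)
300874 + J(-428, 20) = 300874 + (-202 - 428) = 300874 - 630 = 300244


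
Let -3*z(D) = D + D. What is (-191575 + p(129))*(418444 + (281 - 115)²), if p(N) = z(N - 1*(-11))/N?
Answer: -33066353030000/387 ≈ -8.5443e+10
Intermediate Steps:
z(D) = -2*D/3 (z(D) = -(D + D)/3 = -2*D/3)
p(N) = (-22/3 - 2*N/3)/N (p(N) = (-2*(N - 1*(-11))/3)/N = (-2*(N + 11)/3)/N = (-2*(11 + N)/3)/N = (-22/3 - 2*N/3)/N)
(-191575 + p(129))*(418444 + (281 - 115)²) = (-191575 + (⅔)*(-11 - 1*129)/129)*(418444 + (281 - 115)²) = (-191575 + (⅔)*(1/129)*(-11 - 129))*(418444 + 166²) = (-191575 + (⅔)*(1/129)*(-140))*(418444 + 27556) = (-191575 - 280/387)*446000 = -74139805/387*446000 = -33066353030000/387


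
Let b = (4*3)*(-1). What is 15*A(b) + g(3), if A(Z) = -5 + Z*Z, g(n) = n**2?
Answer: 2094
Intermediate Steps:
b = -12 (b = 12*(-1) = -12)
A(Z) = -5 + Z**2
15*A(b) + g(3) = 15*(-5 + (-12)**2) + 3**2 = 15*(-5 + 144) + 9 = 15*139 + 9 = 2085 + 9 = 2094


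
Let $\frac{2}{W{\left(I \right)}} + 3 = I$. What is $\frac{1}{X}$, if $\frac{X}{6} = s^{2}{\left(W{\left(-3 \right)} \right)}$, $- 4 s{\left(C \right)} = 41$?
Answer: $\frac{8}{5043} \approx 0.0015864$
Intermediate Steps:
$W{\left(I \right)} = \frac{2}{-3 + I}$
$s{\left(C \right)} = - \frac{41}{4}$ ($s{\left(C \right)} = \left(- \frac{1}{4}\right) 41 = - \frac{41}{4}$)
$X = \frac{5043}{8}$ ($X = 6 \left(- \frac{41}{4}\right)^{2} = 6 \cdot \frac{1681}{16} = \frac{5043}{8} \approx 630.38$)
$\frac{1}{X} = \frac{1}{\frac{5043}{8}} = \frac{8}{5043}$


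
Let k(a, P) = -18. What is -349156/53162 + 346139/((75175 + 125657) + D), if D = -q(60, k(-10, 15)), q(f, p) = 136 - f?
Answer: -25846860209/5336295236 ≈ -4.8436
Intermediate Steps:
D = -76 (D = -(136 - 1*60) = -(136 - 60) = -1*76 = -76)
-349156/53162 + 346139/((75175 + 125657) + D) = -349156/53162 + 346139/((75175 + 125657) - 76) = -349156*1/53162 + 346139/(200832 - 76) = -174578/26581 + 346139/200756 = -25846860209/5336295236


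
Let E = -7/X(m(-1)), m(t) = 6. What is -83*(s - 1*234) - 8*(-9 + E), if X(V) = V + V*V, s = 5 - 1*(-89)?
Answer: 35080/3 ≈ 11693.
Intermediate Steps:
s = 94 (s = 5 + 89 = 94)
X(V) = V + V**2
E = -1/6 (E = -7*1/(6*(1 + 6)) = -7/(6*7) = -7/42 = -7*1/42 = -1/6 ≈ -0.16667)
-83*(s - 1*234) - 8*(-9 + E) = -83*(94 - 1*234) - 8*(-9 - 1/6) = -83*(94 - 234) - 8*(-55/6) = -83*(-140) + 220/3 = 11620 + 220/3 = 35080/3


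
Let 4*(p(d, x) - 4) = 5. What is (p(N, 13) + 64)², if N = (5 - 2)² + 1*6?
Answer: 76729/16 ≈ 4795.6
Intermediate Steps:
N = 15 (N = 3² + 6 = 9 + 6 = 15)
p(d, x) = 21/4 (p(d, x) = 4 + (¼)*5 = 4 + 5/4 = 21/4)
(p(N, 13) + 64)² = (21/4 + 64)² = (277/4)² = 76729/16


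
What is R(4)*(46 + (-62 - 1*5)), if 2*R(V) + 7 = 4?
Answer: 63/2 ≈ 31.500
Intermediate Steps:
R(V) = -3/2 (R(V) = -7/2 + (½)*4 = -7/2 + 2 = -3/2)
R(4)*(46 + (-62 - 1*5)) = -3*(46 + (-62 - 1*5))/2 = -3*(46 + (-62 - 5))/2 = -3*(46 - 67)/2 = -3/2*(-21) = 63/2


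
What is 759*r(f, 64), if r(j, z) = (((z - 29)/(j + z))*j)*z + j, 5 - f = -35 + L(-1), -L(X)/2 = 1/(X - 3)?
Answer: 4073003/6 ≈ 6.7883e+5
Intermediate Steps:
L(X) = -2/(-3 + X) (L(X) = -2/(X - 3) = -2/(-3 + X))
f = 79/2 (f = 5 - (-35 - 2/(-3 - 1)) = 5 - (-35 - 2/(-4)) = 5 - (-35 - 2*(-1/4)) = 5 - (-35 + 1/2) = 5 - 1*(-69/2) = 5 + 69/2 = 79/2 ≈ 39.500)
r(j, z) = j + j*z*(-29 + z)/(j + z) (r(j, z) = (((-29 + z)/(j + z))*j)*z + j = (j*(-29 + z)/(j + z))*z + j = j*z*(-29 + z)/(j + z) + j = j + j*z*(-29 + z)/(j + z))
759*r(f, 64) = 759*(79*(79/2 + 64**2 - 28*64)/(2*(79/2 + 64))) = 759*(79*(79/2 + 4096 - 1792)/(2*(207/2))) = 759*((79/2)*(2/207)*(4687/2)) = 759*(370273/414) = 4073003/6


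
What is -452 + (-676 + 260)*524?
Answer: -218436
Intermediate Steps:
-452 + (-676 + 260)*524 = -452 - 416*524 = -452 - 217984 = -218436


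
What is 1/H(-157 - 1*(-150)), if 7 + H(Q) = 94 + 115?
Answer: 1/202 ≈ 0.0049505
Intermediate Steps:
H(Q) = 202 (H(Q) = -7 + (94 + 115) = -7 + 209 = 202)
1/H(-157 - 1*(-150)) = 1/202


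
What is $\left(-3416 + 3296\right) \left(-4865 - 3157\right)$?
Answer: $962640$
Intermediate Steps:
$\left(-3416 + 3296\right) \left(-4865 - 3157\right) = \left(-120\right) \left(-8022\right) = 962640$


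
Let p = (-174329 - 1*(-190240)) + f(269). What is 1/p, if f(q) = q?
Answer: 1/16180 ≈ 6.1805e-5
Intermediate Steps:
p = 16180 (p = (-174329 - 1*(-190240)) + 269 = (-174329 + 190240) + 269 = 15911 + 269 = 16180)
1/p = 1/16180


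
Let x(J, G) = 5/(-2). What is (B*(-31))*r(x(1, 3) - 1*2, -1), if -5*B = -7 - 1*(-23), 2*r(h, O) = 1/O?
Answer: -248/5 ≈ -49.600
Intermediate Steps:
x(J, G) = -5/2 (x(J, G) = 5*(-½) = -5/2)
r(h, O) = 1/(2*O)
B = -16/5 (B = -(-7 - 1*(-23))/5 = -(-7 + 23)/5 = -⅕*16 = -16/5 ≈ -3.2000)
(B*(-31))*r(x(1, 3) - 1*2, -1) = (-16/5*(-31))*((½)/(-1)) = 496*((½)*(-1))/5 = (496/5)*(-½) = -248/5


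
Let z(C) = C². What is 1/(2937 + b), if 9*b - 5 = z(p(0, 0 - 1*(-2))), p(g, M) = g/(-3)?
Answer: 9/26438 ≈ 0.00034042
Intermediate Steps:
p(g, M) = -g/3 (p(g, M) = g*(-⅓) = -g/3)
b = 5/9 (b = 5/9 + (-⅓*0)²/9 = 5/9 + (⅑)*0² = 5/9 + (⅑)*0 = 5/9 + 0 = 5/9 ≈ 0.55556)
1/(2937 + b) = 1/(2937 + 5/9) = 1/(26438/9) = 9/26438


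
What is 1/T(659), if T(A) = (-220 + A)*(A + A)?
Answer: 1/578602 ≈ 1.7283e-6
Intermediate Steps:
T(A) = 2*A*(-220 + A) (T(A) = (-220 + A)*(2*A) = 2*A*(-220 + A))
1/T(659) = 1/(2*659*(-220 + 659)) = 1/(2*659*439) = 1/578602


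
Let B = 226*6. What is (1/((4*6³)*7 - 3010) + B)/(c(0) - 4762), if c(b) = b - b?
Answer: -4119529/14466956 ≈ -0.28475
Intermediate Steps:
B = 1356
c(b) = 0
(1/((4*6³)*7 - 3010) + B)/(c(0) - 4762) = (1/((4*6³)*7 - 3010) + 1356)/(0 - 4762) = (1/((4*216)*7 - 3010) + 1356)/(-4762) = (1/(864*7 - 3010) + 1356)*(-1/4762) = (1/(6048 - 3010) + 1356)*(-1/4762) = (1/3038 + 1356)*(-1/4762) = (4119529/3038)*(-1/4762) = -4119529/14466956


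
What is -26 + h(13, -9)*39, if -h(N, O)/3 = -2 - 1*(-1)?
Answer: 91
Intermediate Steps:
h(N, O) = 3 (h(N, O) = -3*(-2 - 1*(-1)) = -3*(-2 + 1) = -3*(-1) = 3)
-26 + h(13, -9)*39 = -26 + 3*39 = -26 + 117 = 91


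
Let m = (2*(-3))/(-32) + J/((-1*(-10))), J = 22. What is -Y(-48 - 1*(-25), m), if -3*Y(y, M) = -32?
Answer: -32/3 ≈ -10.667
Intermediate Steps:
m = 191/80 (m = (2*(-3))/(-32) + 22/((-1*(-10))) = -6*(-1/32) + 22/10 = 3/16 + 22*(⅒) = 3/16 + 11/5 = 191/80 ≈ 2.3875)
Y(y, M) = 32/3 (Y(y, M) = -⅓*(-32) = 32/3)
-Y(-48 - 1*(-25), m) = -1*32/3 = -32/3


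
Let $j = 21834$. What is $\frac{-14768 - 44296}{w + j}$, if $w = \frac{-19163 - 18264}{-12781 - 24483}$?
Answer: $- \frac{2200960896}{813659603} \approx -2.705$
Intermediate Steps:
$w = \frac{37427}{37264}$ ($w = - \frac{37427}{-37264} = \left(-37427\right) \left(- \frac{1}{37264}\right) = \frac{37427}{37264} \approx 1.0044$)
$\frac{-14768 - 44296}{w + j} = \frac{-14768 - 44296}{\frac{37427}{37264} + 21834} = - \frac{59064}{\frac{813659603}{37264}} = \left(-59064\right) \frac{37264}{813659603} = - \frac{2200960896}{813659603}$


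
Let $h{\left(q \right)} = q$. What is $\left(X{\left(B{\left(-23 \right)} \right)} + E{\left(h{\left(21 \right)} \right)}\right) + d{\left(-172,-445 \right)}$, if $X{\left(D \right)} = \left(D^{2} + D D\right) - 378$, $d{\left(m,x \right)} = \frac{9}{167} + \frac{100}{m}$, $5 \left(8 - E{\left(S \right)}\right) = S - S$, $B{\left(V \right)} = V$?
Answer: $\frac{4936740}{7181} \approx 687.47$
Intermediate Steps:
$E{\left(S \right)} = 8$ ($E{\left(S \right)} = 8 - \frac{S - S}{5} = 8 - 0 = 8 + 0 = 8$)
$d{\left(m,x \right)} = \frac{9}{167} + \frac{100}{m}$ ($d{\left(m,x \right)} = 9 \cdot \frac{1}{167} + \frac{100}{m} = \frac{9}{167} + \frac{100}{m}$)
$X{\left(D \right)} = -378 + 2 D^{2}$ ($X{\left(D \right)} = \left(D^{2} + D^{2}\right) - 378 = 2 D^{2} - 378 = -378 + 2 D^{2}$)
$\left(X{\left(B{\left(-23 \right)} \right)} + E{\left(h{\left(21 \right)} \right)}\right) + d{\left(-172,-445 \right)} = \left(\left(-378 + 2 \left(-23\right)^{2}\right) + 8\right) + \left(\frac{9}{167} + \frac{100}{-172}\right) = \left(\left(-378 + 2 \cdot 529\right) + 8\right) + \left(\frac{9}{167} + 100 \left(- \frac{1}{172}\right)\right) = \left(\left(-378 + 1058\right) + 8\right) + \left(\frac{9}{167} - \frac{25}{43}\right) = \left(680 + 8\right) - \frac{3788}{7181} = 688 - \frac{3788}{7181} = \frac{4936740}{7181}$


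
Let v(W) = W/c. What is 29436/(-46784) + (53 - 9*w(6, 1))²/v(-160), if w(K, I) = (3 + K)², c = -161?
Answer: 26890944413/58480 ≈ 4.5983e+5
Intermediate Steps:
v(W) = -W/161 (v(W) = W/(-161) = W*(-1/161) = -W/161)
29436/(-46784) + (53 - 9*w(6, 1))²/v(-160) = 29436/(-46784) + (53 - 9*(3 + 6)²)²/((-1/161*(-160))) = 29436*(-1/46784) + (53 - 9*9²)²/(160/161) = -7359/11696 + (53 - 9*81)²*(161/160) = -7359/11696 + (53 - 729)²*(161/160) = -7359/11696 + (-676)²*(161/160) = -7359/11696 + 456976*(161/160) = -7359/11696 + 4598321/10 = 26890944413/58480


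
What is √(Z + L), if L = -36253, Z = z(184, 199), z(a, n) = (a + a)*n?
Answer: √36979 ≈ 192.30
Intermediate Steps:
z(a, n) = 2*a*n (z(a, n) = (2*a)*n = 2*a*n)
Z = 73232 (Z = 2*184*199 = 73232)
√(Z + L) = √(73232 - 36253) = √36979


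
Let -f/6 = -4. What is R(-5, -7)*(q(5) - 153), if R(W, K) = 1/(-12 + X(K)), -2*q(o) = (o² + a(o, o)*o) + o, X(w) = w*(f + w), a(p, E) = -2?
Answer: 163/131 ≈ 1.2443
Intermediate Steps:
f = 24 (f = -6*(-4) = 24)
X(w) = w*(24 + w)
q(o) = o/2 - o²/2 (q(o) = -((o² - 2*o) + o)/2 = -(o² - o)/2 = o/2 - o²/2)
R(W, K) = 1/(-12 + K*(24 + K))
R(-5, -7)*(q(5) - 153) = ((½)*5*(1 - 1*5) - 153)/(-12 - 7*(24 - 7)) = ((½)*5*(1 - 5) - 153)/(-12 - 7*17) = ((½)*5*(-4) - 153)/(-12 - 119) = (-10 - 153)/(-131) = -1/131*(-163) = 163/131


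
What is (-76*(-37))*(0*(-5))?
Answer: 0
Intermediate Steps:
(-76*(-37))*(0*(-5)) = 2812*0 = 0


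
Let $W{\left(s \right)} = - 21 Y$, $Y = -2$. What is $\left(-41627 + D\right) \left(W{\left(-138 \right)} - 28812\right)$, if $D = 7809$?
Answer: $972943860$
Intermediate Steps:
$W{\left(s \right)} = 42$ ($W{\left(s \right)} = \left(-21\right) \left(-2\right) = 42$)
$\left(-41627 + D\right) \left(W{\left(-138 \right)} - 28812\right) = \left(-41627 + 7809\right) \left(42 - 28812\right) = \left(-33818\right) \left(-28770\right) = 972943860$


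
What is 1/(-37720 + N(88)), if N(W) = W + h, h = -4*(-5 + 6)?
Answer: -1/37636 ≈ -2.6570e-5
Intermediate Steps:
h = -4 (h = -4*1 = -4)
N(W) = -4 + W (N(W) = W - 4 = -4 + W)
1/(-37720 + N(88)) = 1/(-37720 + (-4 + 88)) = 1/(-37720 + 84) = 1/(-37636) = -1/37636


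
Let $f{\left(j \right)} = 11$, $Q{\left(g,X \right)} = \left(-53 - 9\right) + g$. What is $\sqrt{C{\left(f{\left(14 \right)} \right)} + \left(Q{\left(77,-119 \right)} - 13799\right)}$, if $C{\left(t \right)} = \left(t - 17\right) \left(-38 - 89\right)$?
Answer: $i \sqrt{13022} \approx 114.11 i$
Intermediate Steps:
$Q{\left(g,X \right)} = -62 + g$
$C{\left(t \right)} = 2159 - 127 t$ ($C{\left(t \right)} = \left(-17 + t\right) \left(-127\right) = 2159 - 127 t$)
$\sqrt{C{\left(f{\left(14 \right)} \right)} + \left(Q{\left(77,-119 \right)} - 13799\right)} = \sqrt{\left(2159 - 1397\right) + \left(\left(-62 + 77\right) - 13799\right)} = \sqrt{\left(2159 - 1397\right) + \left(15 - 13799\right)} = \sqrt{762 - 13784} = \sqrt{-13022} = i \sqrt{13022}$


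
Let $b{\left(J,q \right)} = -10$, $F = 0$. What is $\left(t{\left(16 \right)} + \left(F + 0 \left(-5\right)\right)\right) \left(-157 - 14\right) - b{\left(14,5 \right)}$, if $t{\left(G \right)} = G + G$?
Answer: $-5462$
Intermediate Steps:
$t{\left(G \right)} = 2 G$
$\left(t{\left(16 \right)} + \left(F + 0 \left(-5\right)\right)\right) \left(-157 - 14\right) - b{\left(14,5 \right)} = \left(2 \cdot 16 + \left(0 + 0 \left(-5\right)\right)\right) \left(-157 - 14\right) - -10 = \left(32 + \left(0 + 0\right)\right) \left(-171\right) + 10 = \left(32 + 0\right) \left(-171\right) + 10 = 32 \left(-171\right) + 10 = -5472 + 10 = -5462$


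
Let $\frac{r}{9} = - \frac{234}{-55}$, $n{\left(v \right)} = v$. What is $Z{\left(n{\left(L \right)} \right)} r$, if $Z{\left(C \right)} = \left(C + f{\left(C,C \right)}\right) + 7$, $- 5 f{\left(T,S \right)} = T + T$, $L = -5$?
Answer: $\frac{8424}{55} \approx 153.16$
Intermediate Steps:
$f{\left(T,S \right)} = - \frac{2 T}{5}$ ($f{\left(T,S \right)} = - \frac{T + T}{5} = - \frac{2 T}{5}$)
$Z{\left(C \right)} = 7 + \frac{3 C}{5}$ ($Z{\left(C \right)} = \left(C - \frac{2 C}{5}\right) + 7 = \frac{3 C}{5} + 7 = 7 + \frac{3 C}{5}$)
$r = \frac{2106}{55}$ ($r = 9 \left(- \frac{234}{-55}\right) = 9 \left(\left(-234\right) \left(- \frac{1}{55}\right)\right) = 9 \cdot \frac{234}{55} = \frac{2106}{55} \approx 38.291$)
$Z{\left(n{\left(L \right)} \right)} r = \left(7 + \frac{3}{5} \left(-5\right)\right) \frac{2106}{55} = \left(7 - 3\right) \frac{2106}{55} = 4 \cdot \frac{2106}{55} = \frac{8424}{55}$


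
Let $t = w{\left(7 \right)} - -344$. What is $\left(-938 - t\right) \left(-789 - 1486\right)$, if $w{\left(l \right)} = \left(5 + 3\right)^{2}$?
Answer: $3062150$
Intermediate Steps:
$w{\left(l \right)} = 64$ ($w{\left(l \right)} = 8^{2} = 64$)
$t = 408$ ($t = 64 - -344 = 64 + 344 = 408$)
$\left(-938 - t\right) \left(-789 - 1486\right) = \left(-938 - 408\right) \left(-789 - 1486\right) = \left(-1346\right) \left(-2275\right) = 3062150$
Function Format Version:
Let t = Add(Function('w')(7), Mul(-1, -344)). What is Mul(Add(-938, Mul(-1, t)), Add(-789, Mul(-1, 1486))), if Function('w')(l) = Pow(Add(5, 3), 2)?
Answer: 3062150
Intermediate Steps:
Function('w')(l) = 64 (Function('w')(l) = Pow(8, 2) = 64)
t = 408 (t = Add(64, Mul(-1, -344)) = Add(64, 344) = 408)
Mul(Add(-938, Mul(-1, t)), Add(-789, Mul(-1, 1486))) = Mul(Add(-938, Mul(-1, 408)), Add(-789, Mul(-1, 1486))) = Mul(Add(-938, -408), Add(-789, -1486)) = Mul(-1346, -2275) = 3062150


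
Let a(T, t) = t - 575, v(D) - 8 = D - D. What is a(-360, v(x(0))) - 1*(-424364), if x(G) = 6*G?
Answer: 423797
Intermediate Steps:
v(D) = 8 (v(D) = 8 + (D - D) = 8 + 0 = 8)
a(T, t) = -575 + t
a(-360, v(x(0))) - 1*(-424364) = (-575 + 8) - 1*(-424364) = -567 + 424364 = 423797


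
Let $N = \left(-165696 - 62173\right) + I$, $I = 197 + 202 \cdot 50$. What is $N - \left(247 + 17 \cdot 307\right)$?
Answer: $-223038$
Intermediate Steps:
$I = 10297$ ($I = 197 + 10100 = 10297$)
$N = -217572$ ($N = \left(-165696 - 62173\right) + 10297 = -227869 + 10297 = -217572$)
$N - \left(247 + 17 \cdot 307\right) = -217572 - \left(247 + 17 \cdot 307\right) = -217572 - \left(247 + 5219\right) = -217572 - 5466 = -223038$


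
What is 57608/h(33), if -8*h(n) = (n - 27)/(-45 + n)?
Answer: 921728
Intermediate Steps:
h(n) = -(-27 + n)/(8*(-45 + n)) (h(n) = -(n - 27)/(8*(-45 + n)) = -(-27 + n)/(8*(-45 + n)))
57608/h(33) = 57608/(((27 - 1*33)/(8*(-45 + 33)))) = 57608/(((⅛)*(27 - 33)/(-12))) = 57608/(((⅛)*(-1/12)*(-6))) = 57608/(1/16) = 57608*16 = 921728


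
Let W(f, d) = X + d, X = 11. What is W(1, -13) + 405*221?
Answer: 89503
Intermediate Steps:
W(f, d) = 11 + d
W(1, -13) + 405*221 = (11 - 13) + 405*221 = -2 + 89505 = 89503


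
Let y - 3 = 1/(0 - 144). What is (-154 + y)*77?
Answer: -1674365/144 ≈ -11628.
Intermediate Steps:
y = 431/144 (y = 3 + 1/(0 - 144) = 3 + 1/(-144) = 3 - 1/144 = 431/144 ≈ 2.9931)
(-154 + y)*77 = (-154 + 431/144)*77 = -21745/144*77 = -1674365/144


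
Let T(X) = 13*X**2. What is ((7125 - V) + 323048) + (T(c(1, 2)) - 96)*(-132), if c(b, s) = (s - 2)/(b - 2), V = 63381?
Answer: 279464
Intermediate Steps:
c(b, s) = (-2 + s)/(-2 + b)
((7125 - V) + 323048) + (T(c(1, 2)) - 96)*(-132) = ((7125 - 1*63381) + 323048) + (13*((-2 + 2)/(-2 + 1))**2 - 96)*(-132) = ((7125 - 63381) + 323048) + (13*(0/(-1))**2 - 96)*(-132) = (-56256 + 323048) + (13*(-1*0)**2 - 96)*(-132) = 266792 + (13*0**2 - 96)*(-132) = 266792 + (13*0 - 96)*(-132) = 266792 + (0 - 96)*(-132) = 266792 - 96*(-132) = 266792 + 12672 = 279464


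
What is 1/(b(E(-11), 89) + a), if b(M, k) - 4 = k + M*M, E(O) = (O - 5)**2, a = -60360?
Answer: 1/5269 ≈ 0.00018979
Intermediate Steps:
E(O) = (-5 + O)**2
b(M, k) = 4 + k + M**2 (b(M, k) = 4 + (k + M*M) = 4 + (k + M**2) = 4 + k + M**2)
1/(b(E(-11), 89) + a) = 1/((4 + 89 + ((-5 - 11)**2)**2) - 60360) = 1/((4 + 89 + ((-16)**2)**2) - 60360) = 1/((4 + 89 + 256**2) - 60360) = 1/((4 + 89 + 65536) - 60360) = 1/(65629 - 60360) = 1/5269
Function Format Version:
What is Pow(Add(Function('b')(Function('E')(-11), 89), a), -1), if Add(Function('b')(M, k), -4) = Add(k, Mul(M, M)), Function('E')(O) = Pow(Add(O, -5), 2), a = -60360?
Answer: Rational(1, 5269) ≈ 0.00018979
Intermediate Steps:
Function('E')(O) = Pow(Add(-5, O), 2)
Function('b')(M, k) = Add(4, k, Pow(M, 2)) (Function('b')(M, k) = Add(4, Add(k, Mul(M, M))) = Add(4, Add(k, Pow(M, 2))) = Add(4, k, Pow(M, 2)))
Pow(Add(Function('b')(Function('E')(-11), 89), a), -1) = Pow(Add(Add(4, 89, Pow(Pow(Add(-5, -11), 2), 2)), -60360), -1) = Pow(Add(Add(4, 89, Pow(Pow(-16, 2), 2)), -60360), -1) = Pow(Add(Add(4, 89, Pow(256, 2)), -60360), -1) = Pow(Add(Add(4, 89, 65536), -60360), -1) = Pow(Add(65629, -60360), -1) = Pow(5269, -1) = Rational(1, 5269)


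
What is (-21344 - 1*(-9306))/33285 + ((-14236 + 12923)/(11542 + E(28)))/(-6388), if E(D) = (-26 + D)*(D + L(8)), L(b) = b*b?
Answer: -69359305303/191787371160 ≈ -0.36165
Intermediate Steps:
L(b) = b²
E(D) = (-26 + D)*(64 + D) (E(D) = (-26 + D)*(D + 8²) = (-26 + D)*(D + 64) = (-26 + D)*(64 + D))
(-21344 - 1*(-9306))/33285 + ((-14236 + 12923)/(11542 + E(28)))/(-6388) = (-21344 - 1*(-9306))/33285 + ((-14236 + 12923)/(11542 + (-1664 + 28² + 38*28)))/(-6388) = (-21344 + 9306)*(1/33285) - 1313/(11542 + (-1664 + 784 + 1064))*(-1/6388) = -12038*1/33285 - 1313/(11542 + 184)*(-1/6388) = -12038/33285 - 1313/11726*(-1/6388) = -12038/33285 - 1313*1/11726*(-1/6388) = -12038/33285 - 101/902*(-1/6388) = -12038/33285 + 101/5761976 = -69359305303/191787371160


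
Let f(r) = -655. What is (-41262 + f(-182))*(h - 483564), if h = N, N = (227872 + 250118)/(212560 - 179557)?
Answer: 74326221661526/3667 ≈ 2.0269e+10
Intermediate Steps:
N = 53110/3667 (N = 477990/33003 = 477990*(1/33003) = 53110/3667 ≈ 14.483)
h = 53110/3667 ≈ 14.483
(-41262 + f(-182))*(h - 483564) = (-41262 - 655)*(53110/3667 - 483564) = -41917*(-1773176078/3667) = 74326221661526/3667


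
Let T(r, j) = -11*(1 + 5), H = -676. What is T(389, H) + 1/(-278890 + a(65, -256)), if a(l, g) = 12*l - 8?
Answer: -18355789/278118 ≈ -66.000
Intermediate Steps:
a(l, g) = -8 + 12*l
T(r, j) = -66 (T(r, j) = -11*6 = -66)
T(389, H) + 1/(-278890 + a(65, -256)) = -66 + 1/(-278890 + (-8 + 12*65)) = -66 + 1/(-278890 + (-8 + 780)) = -66 + 1/(-278890 + 772) = -66 + 1/(-278118) = -66 - 1/278118 = -18355789/278118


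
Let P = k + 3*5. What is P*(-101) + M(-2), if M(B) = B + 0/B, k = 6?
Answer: -2123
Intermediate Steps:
P = 21 (P = 6 + 3*5 = 6 + 15 = 21)
M(B) = B (M(B) = B + 0 = B)
P*(-101) + M(-2) = 21*(-101) - 2 = -2121 - 2 = -2123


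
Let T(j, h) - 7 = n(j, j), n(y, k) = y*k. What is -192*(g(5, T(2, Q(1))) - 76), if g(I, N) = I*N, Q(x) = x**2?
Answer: 4032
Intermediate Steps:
n(y, k) = k*y
T(j, h) = 7 + j**2 (T(j, h) = 7 + j*j = 7 + j**2)
-192*(g(5, T(2, Q(1))) - 76) = -192*(5*(7 + 2**2) - 76) = -192*(5*(7 + 4) - 76) = -192*(5*11 - 76) = -192*(55 - 76) = -192*(-21) = 4032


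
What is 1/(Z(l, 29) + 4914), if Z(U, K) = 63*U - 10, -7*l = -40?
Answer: 1/5264 ≈ 0.00018997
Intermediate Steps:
l = 40/7 (l = -⅐*(-40) = 40/7 ≈ 5.7143)
Z(U, K) = -10 + 63*U
1/(Z(l, 29) + 4914) = 1/((-10 + 63*(40/7)) + 4914) = 1/((-10 + 360) + 4914) = 1/(350 + 4914) = 1/5264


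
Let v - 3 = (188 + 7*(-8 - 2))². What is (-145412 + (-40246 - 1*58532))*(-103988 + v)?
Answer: 21991995590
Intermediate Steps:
v = 13927 (v = 3 + (188 + 7*(-8 - 2))² = 3 + (188 + 7*(-10))² = 3 + (188 - 70)² = 3 + 118² = 3 + 13924 = 13927)
(-145412 + (-40246 - 1*58532))*(-103988 + v) = (-145412 + (-40246 - 1*58532))*(-103988 + 13927) = (-145412 + (-40246 - 58532))*(-90061) = (-145412 - 98778)*(-90061) = -244190*(-90061) = 21991995590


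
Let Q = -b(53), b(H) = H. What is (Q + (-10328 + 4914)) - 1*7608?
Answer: -13075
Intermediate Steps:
Q = -53 (Q = -1*53 = -53)
(Q + (-10328 + 4914)) - 1*7608 = (-53 + (-10328 + 4914)) - 1*7608 = (-53 - 5414) - 7608 = -5467 - 7608 = -13075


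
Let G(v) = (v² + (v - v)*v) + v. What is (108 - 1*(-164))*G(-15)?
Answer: 57120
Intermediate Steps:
G(v) = v + v² (G(v) = (v² + 0*v) + v = (v² + 0) + v = v² + v = v + v²)
(108 - 1*(-164))*G(-15) = (108 - 1*(-164))*(-15*(1 - 15)) = (108 + 164)*(-15*(-14)) = 272*210 = 57120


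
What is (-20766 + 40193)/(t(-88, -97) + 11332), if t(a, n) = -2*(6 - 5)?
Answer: 19427/11330 ≈ 1.7147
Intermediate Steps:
t(a, n) = -2 (t(a, n) = -2*1 = -2)
(-20766 + 40193)/(t(-88, -97) + 11332) = (-20766 + 40193)/(-2 + 11332) = 19427/11330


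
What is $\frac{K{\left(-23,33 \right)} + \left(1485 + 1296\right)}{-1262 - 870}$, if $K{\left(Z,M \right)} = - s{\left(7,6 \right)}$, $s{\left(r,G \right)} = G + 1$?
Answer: $- \frac{1387}{1066} \approx -1.3011$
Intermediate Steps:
$s{\left(r,G \right)} = 1 + G$
$K{\left(Z,M \right)} = -7$ ($K{\left(Z,M \right)} = - (1 + 6) = \left(-1\right) 7 = -7$)
$\frac{K{\left(-23,33 \right)} + \left(1485 + 1296\right)}{-1262 - 870} = \frac{-7 + \left(1485 + 1296\right)}{-1262 - 870} = \frac{-7 + 2781}{-2132} = 2774 \left(- \frac{1}{2132}\right) = - \frac{1387}{1066}$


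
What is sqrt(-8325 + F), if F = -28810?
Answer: I*sqrt(37135) ≈ 192.7*I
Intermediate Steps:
sqrt(-8325 + F) = sqrt(-8325 - 28810) = sqrt(-37135) = I*sqrt(37135)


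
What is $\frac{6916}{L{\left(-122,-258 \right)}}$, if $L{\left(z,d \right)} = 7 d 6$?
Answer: $- \frac{247}{387} \approx -0.63824$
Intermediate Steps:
$L{\left(z,d \right)} = 42 d$
$\frac{6916}{L{\left(-122,-258 \right)}} = \frac{6916}{42 \left(-258\right)} = \frac{6916}{-10836} = 6916 \left(- \frac{1}{10836}\right) = - \frac{247}{387}$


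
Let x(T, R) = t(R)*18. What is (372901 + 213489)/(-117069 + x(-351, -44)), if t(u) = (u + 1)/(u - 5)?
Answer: -28733110/5735607 ≈ -5.0096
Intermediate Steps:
t(u) = (1 + u)/(-5 + u)
x(T, R) = 18*(1 + R)/(-5 + R) (x(T, R) = ((1 + R)/(-5 + R))*18 = 18*(1 + R)/(-5 + R))
(372901 + 213489)/(-117069 + x(-351, -44)) = (372901 + 213489)/(-117069 + 18*(1 - 44)/(-5 - 44)) = 586390/(-117069 + 18*(-43)/(-49)) = 586390/(-117069 + 18*(-1/49)*(-43)) = 586390/(-117069 + 774/49) = 586390/(-5735607/49) = 586390*(-49/5735607) = -28733110/5735607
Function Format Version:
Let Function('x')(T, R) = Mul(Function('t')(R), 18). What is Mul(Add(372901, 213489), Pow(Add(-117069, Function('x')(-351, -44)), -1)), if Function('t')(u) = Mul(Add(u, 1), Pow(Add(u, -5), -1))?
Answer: Rational(-28733110, 5735607) ≈ -5.0096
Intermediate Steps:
Function('t')(u) = Mul(Pow(Add(-5, u), -1), Add(1, u)) (Function('t')(u) = Mul(Add(1, u), Pow(Add(-5, u), -1)) = Mul(Pow(Add(-5, u), -1), Add(1, u)))
Function('x')(T, R) = Mul(18, Pow(Add(-5, R), -1), Add(1, R)) (Function('x')(T, R) = Mul(Mul(Pow(Add(-5, R), -1), Add(1, R)), 18) = Mul(18, Pow(Add(-5, R), -1), Add(1, R)))
Mul(Add(372901, 213489), Pow(Add(-117069, Function('x')(-351, -44)), -1)) = Mul(Add(372901, 213489), Pow(Add(-117069, Mul(18, Pow(Add(-5, -44), -1), Add(1, -44))), -1)) = Mul(586390, Pow(Add(-117069, Mul(18, Pow(-49, -1), -43)), -1)) = Mul(586390, Pow(Add(-117069, Mul(18, Rational(-1, 49), -43)), -1)) = Mul(586390, Pow(Add(-117069, Rational(774, 49)), -1)) = Mul(586390, Pow(Rational(-5735607, 49), -1)) = Mul(586390, Rational(-49, 5735607)) = Rational(-28733110, 5735607)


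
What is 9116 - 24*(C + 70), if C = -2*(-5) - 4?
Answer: 7292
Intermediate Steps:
C = 6 (C = 10 - 4 = 6)
9116 - 24*(C + 70) = 9116 - 24*(6 + 70) = 9116 - 24*76 = 9116 - 1824 = 7292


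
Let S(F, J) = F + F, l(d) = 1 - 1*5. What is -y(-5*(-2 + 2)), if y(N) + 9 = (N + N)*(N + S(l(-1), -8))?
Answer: 9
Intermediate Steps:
l(d) = -4 (l(d) = 1 - 5 = -4)
S(F, J) = 2*F
y(N) = -9 + 2*N*(-8 + N) (y(N) = -9 + (N + N)*(N + 2*(-4)) = -9 + (2*N)*(N - 8) = -9 + (2*N)*(-8 + N) = -9 + 2*N*(-8 + N))
-y(-5*(-2 + 2)) = -(-9 - (-80)*(-2 + 2) + 2*(-5*(-2 + 2))**2) = -(-9 - (-80)*0 + 2*(-5*0)**2) = -(-9 - 16*0 + 2*0**2) = -(-9 + 0 + 2*0) = -(-9 + 0 + 0) = -1*(-9) = 9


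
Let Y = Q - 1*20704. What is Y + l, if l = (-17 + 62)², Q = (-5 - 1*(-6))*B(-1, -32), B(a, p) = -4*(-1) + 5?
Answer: -18670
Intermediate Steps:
B(a, p) = 9 (B(a, p) = 4 + 5 = 9)
Q = 9 (Q = (-5 - 1*(-6))*9 = (-5 + 6)*9 = 1*9 = 9)
l = 2025 (l = 45² = 2025)
Y = -20695 (Y = 9 - 1*20704 = 9 - 20704 = -20695)
Y + l = -20695 + 2025 = -18670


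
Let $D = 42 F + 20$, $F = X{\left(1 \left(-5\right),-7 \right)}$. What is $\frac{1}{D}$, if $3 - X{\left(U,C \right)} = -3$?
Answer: $\frac{1}{272} \approx 0.0036765$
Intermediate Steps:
$X{\left(U,C \right)} = 6$ ($X{\left(U,C \right)} = 3 - -3 = 3 + 3 = 6$)
$F = 6$
$D = 272$ ($D = 42 \cdot 6 + 20 = 252 + 20 = 272$)
$\frac{1}{D} = \frac{1}{272}$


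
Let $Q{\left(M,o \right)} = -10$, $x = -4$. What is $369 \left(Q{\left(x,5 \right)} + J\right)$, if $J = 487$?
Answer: $176013$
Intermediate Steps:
$369 \left(Q{\left(x,5 \right)} + J\right) = 369 \left(-10 + 487\right) = 369 \cdot 477 = 176013$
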